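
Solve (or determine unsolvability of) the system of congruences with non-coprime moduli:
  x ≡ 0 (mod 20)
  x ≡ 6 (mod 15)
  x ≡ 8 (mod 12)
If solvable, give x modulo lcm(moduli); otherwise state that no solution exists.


Moduli 20, 15, 12 are not pairwise coprime, so CRT works modulo lcm(m_i) when all pairwise compatibility conditions hold.
Pairwise compatibility: gcd(m_i, m_j) must divide a_i - a_j for every pair.
Merge one congruence at a time:
  Start: x ≡ 0 (mod 20).
  Combine with x ≡ 6 (mod 15): gcd(20, 15) = 5, and 6 - 0 = 6 is NOT divisible by 5.
    ⇒ system is inconsistent (no integer solution).

No solution (the system is inconsistent).


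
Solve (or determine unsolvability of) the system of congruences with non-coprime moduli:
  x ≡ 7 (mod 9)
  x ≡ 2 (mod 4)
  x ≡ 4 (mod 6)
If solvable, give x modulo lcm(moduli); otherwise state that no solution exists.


Moduli 9, 4, 6 are not pairwise coprime, so CRT works modulo lcm(m_i) when all pairwise compatibility conditions hold.
Pairwise compatibility: gcd(m_i, m_j) must divide a_i - a_j for every pair.
Merge one congruence at a time:
  Start: x ≡ 7 (mod 9).
  Combine with x ≡ 2 (mod 4): gcd(9, 4) = 1; 2 - 7 = -5, which IS divisible by 1, so compatible.
    Write x = 7 + 9·t and substitute into x ≡ 2 (mod 4): 9·t ≡ 2 − 7 = -5 (mod 4).
    Reduce coefficients mod 4: 1·t ≡ 3 (mod 4).
    So t ≡ 3 (mod 4).
    Then x = 7 + 9·3 = 34, valid modulo lcm(9, 4) = 36: x ≡ 34 (mod 36).
  Combine with x ≡ 4 (mod 6): gcd(36, 6) = 6; 4 - 34 = -30, which IS divisible by 6, so compatible.
    Write x = 34 + 36·t and substitute into x ≡ 4 (mod 6): 36·t ≡ 4 − 34 = -30 (mod 6).
    Divide the congruence (and modulus) by g = 6: 6·t ≡ -5 (mod 1).
    Modulo 1 every t works; take t = 0.
    Then x = 34 + 36·0 = 34, valid modulo lcm(36, 6) = 36: x ≡ 34 (mod 36).
Verify: 34 mod 9 = 7, 34 mod 4 = 2, 34 mod 6 = 4.

x ≡ 34 (mod 36).


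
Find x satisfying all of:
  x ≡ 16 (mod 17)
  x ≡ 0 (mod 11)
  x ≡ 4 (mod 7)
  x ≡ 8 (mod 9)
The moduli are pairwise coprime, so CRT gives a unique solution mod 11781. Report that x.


Product of moduli M = 17 · 11 · 7 · 9 = 11781.
Merge one congruence at a time:
  Start: x ≡ 16 (mod 17).
  Combine with x ≡ 0 (mod 11); new modulus lcm = 187.
    Write x = 16 + 17·t and substitute into x ≡ 0 (mod 11): 17·t ≡ 0 − 16 = -16 (mod 11).
    Reduce coefficients mod 11: 6·t ≡ 6 (mod 11).
    The inverse of 6 mod 11 is 2 (since 6·2 = 12 = 1·11 + 1), so t ≡ 2·6 = 12 ≡ 1 (mod 11).
    Then x = 16 + 17·1 = 33, valid modulo lcm(17, 11) = 187: x ≡ 33 (mod 187).
  Combine with x ≡ 4 (mod 7); new modulus lcm = 1309.
    Write x = 33 + 187·t and substitute into x ≡ 4 (mod 7): 187·t ≡ 4 − 33 = -29 (mod 7).
    Reduce coefficients mod 7: 5·t ≡ 6 (mod 7).
    The inverse of 5 mod 7 is 3 (since 5·3 = 15 = 2·7 + 1), so t ≡ 3·6 = 18 ≡ 4 (mod 7).
    Then x = 33 + 187·4 = 781, valid modulo lcm(187, 7) = 1309: x ≡ 781 (mod 1309).
  Combine with x ≡ 8 (mod 9); new modulus lcm = 11781.
    Write x = 781 + 1309·t and substitute into x ≡ 8 (mod 9): 1309·t ≡ 8 − 781 = -773 (mod 9).
    Reduce coefficients mod 9: 4·t ≡ 1 (mod 9).
    The inverse of 4 mod 9 is 7 (since 4·7 = 28 = 3·9 + 1), so t ≡ 7·1 = 7 ≡ 7 (mod 9).
    Then x = 781 + 1309·7 = 9944, valid modulo lcm(1309, 9) = 11781: x ≡ 9944 (mod 11781).
Verify against each original: 9944 mod 17 = 16, 9944 mod 11 = 0, 9944 mod 7 = 4, 9944 mod 9 = 8.

x ≡ 9944 (mod 11781).


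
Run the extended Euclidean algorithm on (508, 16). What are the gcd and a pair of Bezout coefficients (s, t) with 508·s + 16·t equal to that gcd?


Euclidean algorithm on (508, 16) — divide until remainder is 0:
  508 = 31 · 16 + 12
  16 = 1 · 12 + 4
  12 = 3 · 4 + 0
gcd(508, 16) = 4.
Track Bezout coefficients alongside the remainders: start with r₀ = 508 = a·1 + b·0 (s = 1, t = 0) and r₁ = 16 = a·0 + b·1 (s = 0, t = 1); each new remainder r_{k+1} = r_{k-1} − q_k·r_k inherits s_{k+1} = s_{k-1} − q_k·s_k, t_{k+1} = t_{k-1} − q_k·t_k, so r_k = a·s_k + b·t_k at every step:
  q = 31: r = 12, s = 1 − 31·0 = 1, t = 0 − 31·1 = -31  (check: 508·1 + 16·(-31) = 12)
  q = 1: r = 4, s = 0 − 1·1 = -1, t = 1 − 1·(-31) = 32  (check: 508·(-1) + 16·32 = 4)
The row with r = 4 (the gcd) gives the Bezout coefficients s = -1, t = 32.
Result: 508 · (-1) + 16 · (32) = 4.

gcd(508, 16) = 4; s = -1, t = 32 (check: 508·(-1) + 16·32 = 4).


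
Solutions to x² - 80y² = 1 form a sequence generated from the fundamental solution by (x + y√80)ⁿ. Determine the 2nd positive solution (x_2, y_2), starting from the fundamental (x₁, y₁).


Step 1: Find the fundamental solution (x₁, y₁) of x² - 80y² = 1.
  Expand √80 as a continued fraction. a₀ = ⌊√80⌋ = 8; iterate m_{k+1} = d_k·a_k − m_k, d_{k+1} = (80 − m_{k+1}²)/d_k, a_{k+1} = ⌊(a₀ + m_{k+1})/d_{k+1}⌋ (starting m₀ = 0, d₀ = 1), with convergents p_k = a_k·p_{k-1} + p_{k-2}, q_k = a_k·q_{k-1} + q_{k-2} (p₋₁ = 1, q₋₁ = 0):
  k = 0: a₀ = 8; p₀/q₀ = 8/1; p₀² − 80·q₀² = 64 − 80 = -16.
  k = 1: m = 8, d = 16, a = ⌊(8 + 8)/16⌋ = 1; p/q = (1·8 + 1)/(1·1 + 0) = 9/1; p² − 80·q² = 81 − 80 = 1.
  The first convergent with p² − 80·q² = 1 gives the fundamental solution (x₁, y₁) = (9, 1).
Step 2: Apply the recurrence (x_{n+1}, y_{n+1}) = (x₁x_n + 80y₁y_n, x₁y_n + y₁x_n) repeatedly.
  From (x_1, y_1) = (9, 1): x_2 = 9·9 + 80·1·1 = 161; y_2 = 9·1 + 1·9 = 18.
Step 3: Verify x_2² - 80·y_2² = 25921 - 25920 = 1 (should be 1). ✓

(x_1, y_1) = (9, 1); (x_2, y_2) = (161, 18).


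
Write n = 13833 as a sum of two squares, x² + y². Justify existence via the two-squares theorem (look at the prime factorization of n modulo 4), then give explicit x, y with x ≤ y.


Step 1: Factor n = 13833 = 3^2 · 29 · 53.
Step 2: Check the mod-4 condition on each prime factor: 3 ≡ 3 (mod 4), exponent 2 (must be even); 29 ≡ 1 (mod 4), exponent 1; 53 ≡ 1 (mod 4), exponent 1.
All primes ≡ 3 (mod 4) appear to even exponent (or don't appear), so by the two-squares theorem n IS expressible as a sum of two squares.
Step 3: Build a representation. Group n = k² · m with k = 3 and m = 29 · 53 = 1537 (a product of primes ≡ 1 (mod 4)); a representation of m scales to one of n via (k·x)² + (k·y)² = k²(x² + y²). Each prime p ≡ 1 (mod 4) is itself a sum of two squares; find a² by testing p − a² for a perfect square:
  29: 29 − 1² = 28, 29 − 2² = 25 = 5² ⇒ 29 = 2² + 5².
  53: 53 − 1² = 52, 53 − 2² = 49 = 7² ⇒ 53 = 2² + 7².
  Combine using the Brahmagupta–Fibonacci identity (a² + b²)(c² + d²) = (ac − bd)² + (ad + bc)² = (ac + bd)² + (ad − bc)²:
  29 · 53 = 1537: from (2² + 5²)(2² + 7²), take (2·2 − 5·7, 2·7 + 5·2) = (4 − 35, 14 + 10) = (-31, 24); dropping signs (only squares matter) gives (31, 24); check 31² + 24² = 961 + 576 = 1537 ✓.
  Scale by k = 3: (3·31, 3·24) = (93, 72).
Step 4: Order so x ≤ y and verify: 72² + 93² = 5184 + 8649 = 13833 = n. ✓

n = 13833 = 72² + 93² (one valid representation with x ≤ y).


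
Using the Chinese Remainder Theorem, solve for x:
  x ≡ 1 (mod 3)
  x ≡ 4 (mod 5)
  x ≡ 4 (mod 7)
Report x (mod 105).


Moduli 3, 5, 7 are pairwise coprime; by CRT there is a unique solution modulo M = 3 · 5 · 7 = 105.
Solve pairwise, accumulating the modulus:
  Start with x ≡ 1 (mod 3).
  Combine with x ≡ 4 (mod 5): since gcd(3, 5) = 1, we get a unique residue mod 15.
    Write x = 1 + 3·t and substitute into x ≡ 4 (mod 5): 3·t ≡ 4 − 1 = 3 (mod 5).
    The inverse of 3 mod 5 is 2 (since 3·2 = 6 = 1·5 + 1), so t ≡ 2·3 = 6 ≡ 1 (mod 5).
    Then x = 1 + 3·1 = 4, valid modulo lcm(3, 5) = 15: x ≡ 4 (mod 15).
  Combine with x ≡ 4 (mod 7): since gcd(15, 7) = 1, we get a unique residue mod 105.
    Write x = 4 + 15·t and substitute into x ≡ 4 (mod 7): 15·t ≡ 4 − 4 = 0 (mod 7).
    Reduce coefficients mod 7: 1·t ≡ 0 (mod 7).
    So t ≡ 0 (mod 7).
    Then x = 4 + 15·0 = 4, valid modulo lcm(15, 7) = 105: x ≡ 4 (mod 105).
Verify: 4 mod 3 = 1 ✓, 4 mod 5 = 4 ✓, 4 mod 7 = 4 ✓.

x ≡ 4 (mod 105).


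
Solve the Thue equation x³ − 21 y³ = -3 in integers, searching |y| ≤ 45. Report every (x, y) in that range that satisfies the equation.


The equation is x³ - 21y³ = -3. For fixed y, x³ = 21·y³ − 3, so a solution requires the RHS to be a perfect cube.
Strategy: iterate y from -45 to 45, compute RHS = 21·y³ − 3, and check whether it is a (positive or negative) perfect cube.
Check small values of y:
  y = 0: RHS = -3 is not a perfect cube.
  y = 1: RHS = 18 is not a perfect cube.
  y = -1: RHS = -24 is not a perfect cube.
  y = 2: RHS = 165 is not a perfect cube.
  y = -2: RHS = -171 is not a perfect cube.
  y = 3: RHS = 564 is not a perfect cube.
  y = -3: RHS = -570 is not a perfect cube.
Continuing the search up to |y| = 45 finds no solutions either.
No (x, y) in the scanned range satisfies the equation.

No integer solutions with |y| ≤ 45.


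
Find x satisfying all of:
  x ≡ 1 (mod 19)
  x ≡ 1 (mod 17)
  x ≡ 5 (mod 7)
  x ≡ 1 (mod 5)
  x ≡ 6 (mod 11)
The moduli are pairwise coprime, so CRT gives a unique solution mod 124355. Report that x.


Product of moduli M = 19 · 17 · 7 · 5 · 11 = 124355.
Merge one congruence at a time:
  Start: x ≡ 1 (mod 19).
  Combine with x ≡ 1 (mod 17); new modulus lcm = 323.
    Write x = 1 + 19·t and substitute into x ≡ 1 (mod 17): 19·t ≡ 1 − 1 = 0 (mod 17).
    Reduce coefficients mod 17: 2·t ≡ 0 (mod 17).
    The inverse of 2 mod 17 is 9 (since 2·9 = 18 = 1·17 + 1), so t ≡ 9·0 = 0 ≡ 0 (mod 17).
    Then x = 1 + 19·0 = 1, valid modulo lcm(19, 17) = 323: x ≡ 1 (mod 323).
  Combine with x ≡ 5 (mod 7); new modulus lcm = 2261.
    Write x = 1 + 323·t and substitute into x ≡ 5 (mod 7): 323·t ≡ 5 − 1 = 4 (mod 7).
    Reduce coefficients mod 7: 1·t ≡ 4 (mod 7).
    So t ≡ 4 (mod 7).
    Then x = 1 + 323·4 = 1293, valid modulo lcm(323, 7) = 2261: x ≡ 1293 (mod 2261).
  Combine with x ≡ 1 (mod 5); new modulus lcm = 11305.
    Write x = 1293 + 2261·t and substitute into x ≡ 1 (mod 5): 2261·t ≡ 1 − 1293 = -1292 (mod 5).
    Reduce coefficients mod 5: 1·t ≡ 3 (mod 5).
    So t ≡ 3 (mod 5).
    Then x = 1293 + 2261·3 = 8076, valid modulo lcm(2261, 5) = 11305: x ≡ 8076 (mod 11305).
  Combine with x ≡ 6 (mod 11); new modulus lcm = 124355.
    Write x = 8076 + 11305·t and substitute into x ≡ 6 (mod 11): 11305·t ≡ 6 − 8076 = -8070 (mod 11).
    Reduce coefficients mod 11: 8·t ≡ 4 (mod 11).
    The inverse of 8 mod 11 is 7 (since 8·7 = 56 = 5·11 + 1), so t ≡ 7·4 = 28 ≡ 6 (mod 11).
    Then x = 8076 + 11305·6 = 75906, valid modulo lcm(11305, 11) = 124355: x ≡ 75906 (mod 124355).
Verify against each original: 75906 mod 19 = 1, 75906 mod 17 = 1, 75906 mod 7 = 5, 75906 mod 5 = 1, 75906 mod 11 = 6.

x ≡ 75906 (mod 124355).


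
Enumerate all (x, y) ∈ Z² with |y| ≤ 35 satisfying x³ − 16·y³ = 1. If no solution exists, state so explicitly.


The equation is x³ - 16y³ = 1. For fixed y, x³ = 16·y³ + 1, so a solution requires the RHS to be a perfect cube.
Strategy: iterate y from -35 to 35, compute RHS = 16·y³ + 1, and check whether it is a (positive or negative) perfect cube.
Check small values of y:
  y = 0: RHS = 1 = (1)³ ⇒ x = 1 works.
  y = 1: RHS = 17 is not a perfect cube.
  y = -1: RHS = -15 is not a perfect cube.
  y = 2: RHS = 129 is not a perfect cube.
  y = -2: RHS = -127 is not a perfect cube.
  y = 3: RHS = 433 is not a perfect cube.
  y = -3: RHS = -431 is not a perfect cube.
Continuing the search up to |y| = 35 finds no further solutions beyond those listed.
Collected solutions: (1, 0).

Solutions (with |y| ≤ 35): (1, 0).


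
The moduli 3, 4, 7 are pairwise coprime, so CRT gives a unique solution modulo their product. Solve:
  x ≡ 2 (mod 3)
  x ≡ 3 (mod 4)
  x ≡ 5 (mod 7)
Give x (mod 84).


Moduli 3, 4, 7 are pairwise coprime; by CRT there is a unique solution modulo M = 3 · 4 · 7 = 84.
Solve pairwise, accumulating the modulus:
  Start with x ≡ 2 (mod 3).
  Combine with x ≡ 3 (mod 4): since gcd(3, 4) = 1, we get a unique residue mod 12.
    Write x = 2 + 3·t and substitute into x ≡ 3 (mod 4): 3·t ≡ 3 − 2 = 1 (mod 4).
    The inverse of 3 mod 4 is 3 (since 3·3 = 9 = 2·4 + 1), so t ≡ 3·1 = 3 ≡ 3 (mod 4).
    Then x = 2 + 3·3 = 11, valid modulo lcm(3, 4) = 12: x ≡ 11 (mod 12).
  Combine with x ≡ 5 (mod 7): since gcd(12, 7) = 1, we get a unique residue mod 84.
    Write x = 11 + 12·t and substitute into x ≡ 5 (mod 7): 12·t ≡ 5 − 11 = -6 (mod 7).
    Reduce coefficients mod 7: 5·t ≡ 1 (mod 7).
    The inverse of 5 mod 7 is 3 (since 5·3 = 15 = 2·7 + 1), so t ≡ 3·1 = 3 ≡ 3 (mod 7).
    Then x = 11 + 12·3 = 47, valid modulo lcm(12, 7) = 84: x ≡ 47 (mod 84).
Verify: 47 mod 3 = 2 ✓, 47 mod 4 = 3 ✓, 47 mod 7 = 5 ✓.

x ≡ 47 (mod 84).


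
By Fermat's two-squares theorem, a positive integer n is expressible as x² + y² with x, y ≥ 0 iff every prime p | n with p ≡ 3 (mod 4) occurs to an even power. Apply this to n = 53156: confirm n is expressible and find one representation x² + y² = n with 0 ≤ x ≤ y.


Step 1: Factor n = 53156 = 2^2 · 97 · 137.
Step 2: Check the mod-4 condition on each prime factor: 2 = 2 (special); 97 ≡ 1 (mod 4), exponent 1; 137 ≡ 1 (mod 4), exponent 1.
All primes ≡ 3 (mod 4) appear to even exponent (or don't appear), so by the two-squares theorem n IS expressible as a sum of two squares.
Step 3: Build a representation. Group n = k² · m with k = 2 and m = 97 · 137 = 13289 (a product of primes ≡ 1 (mod 4)); a representation of m scales to one of n via (k·x)² + (k·y)² = k²(x² + y²). Each prime p ≡ 1 (mod 4) is itself a sum of two squares; find a² by testing p − a² for a perfect square:
  97: 97 − 1² = 96, 97 − 2² = 93, 97 − 3² = 88, 97 − 4² = 81 = 9² ⇒ 97 = 4² + 9².
  137: 137 − 1² = 136, 137 − 2² = 133, 137 − 3² = 128, 137 − 4² = 121 = 11² ⇒ 137 = 4² + 11².
  Combine using the Brahmagupta–Fibonacci identity (a² + b²)(c² + d²) = (ac − bd)² + (ad + bc)² = (ac + bd)² + (ad − bc)²:
  97 · 137 = 13289: from (4² + 9²)(4² + 11²), take (4·4 − 9·11, 4·11 + 9·4) = (16 − 99, 44 + 36) = (-83, 80); dropping signs (only squares matter) gives (83, 80); check 83² + 80² = 6889 + 6400 = 13289 ✓.
  Scale by k = 2: (2·83, 2·80) = (166, 160).
Step 4: Order so x ≤ y and verify: 160² + 166² = 25600 + 27556 = 53156 = n. ✓

n = 53156 = 160² + 166² (one valid representation with x ≤ y).


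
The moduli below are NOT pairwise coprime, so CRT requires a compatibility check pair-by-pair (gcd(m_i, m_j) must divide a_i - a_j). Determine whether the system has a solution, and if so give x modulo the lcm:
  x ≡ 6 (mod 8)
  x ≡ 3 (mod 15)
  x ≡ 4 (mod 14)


Moduli 8, 15, 14 are not pairwise coprime, so CRT works modulo lcm(m_i) when all pairwise compatibility conditions hold.
Pairwise compatibility: gcd(m_i, m_j) must divide a_i - a_j for every pair.
Merge one congruence at a time:
  Start: x ≡ 6 (mod 8).
  Combine with x ≡ 3 (mod 15): gcd(8, 15) = 1; 3 - 6 = -3, which IS divisible by 1, so compatible.
    Write x = 6 + 8·t and substitute into x ≡ 3 (mod 15): 8·t ≡ 3 − 6 = -3 (mod 15).
    Reduce coefficients mod 15: 8·t ≡ 12 (mod 15).
    The inverse of 8 mod 15 is 2 (since 8·2 = 16 = 1·15 + 1), so t ≡ 2·12 = 24 ≡ 9 (mod 15).
    Then x = 6 + 8·9 = 78, valid modulo lcm(8, 15) = 120: x ≡ 78 (mod 120).
  Combine with x ≡ 4 (mod 14): gcd(120, 14) = 2; 4 - 78 = -74, which IS divisible by 2, so compatible.
    Write x = 78 + 120·t and substitute into x ≡ 4 (mod 14): 120·t ≡ 4 − 78 = -74 (mod 14).
    Divide the congruence (and modulus) by g = 2: 60·t ≡ -37 (mod 7).
    Reduce coefficients mod 7: 4·t ≡ 5 (mod 7).
    The inverse of 4 mod 7 is 2 (since 4·2 = 8 = 1·7 + 1), so t ≡ 2·5 = 10 ≡ 3 (mod 7).
    Then x = 78 + 120·3 = 438, valid modulo lcm(120, 14) = 840: x ≡ 438 (mod 840).
Verify: 438 mod 8 = 6, 438 mod 15 = 3, 438 mod 14 = 4.

x ≡ 438 (mod 840).


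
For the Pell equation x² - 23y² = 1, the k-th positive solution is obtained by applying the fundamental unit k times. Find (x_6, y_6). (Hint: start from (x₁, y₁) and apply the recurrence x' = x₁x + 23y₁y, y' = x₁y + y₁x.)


Step 1: Find the fundamental solution (x₁, y₁) of x² - 23y² = 1.
  Expand √23 as a continued fraction. a₀ = ⌊√23⌋ = 4; iterate m_{k+1} = d_k·a_k − m_k, d_{k+1} = (23 − m_{k+1}²)/d_k, a_{k+1} = ⌊(a₀ + m_{k+1})/d_{k+1}⌋ (starting m₀ = 0, d₀ = 1), with convergents p_k = a_k·p_{k-1} + p_{k-2}, q_k = a_k·q_{k-1} + q_{k-2} (p₋₁ = 1, q₋₁ = 0):
  k = 0: a₀ = 4; p₀/q₀ = 4/1; p₀² − 23·q₀² = 16 − 23 = -7.
  k = 1: m = 4, d = 7, a = ⌊(4 + 4)/7⌋ = 1; p/q = (1·4 + 1)/(1·1 + 0) = 5/1; p² − 23·q² = 25 − 23 = 2.
  k = 2: m = 3, d = 2, a = ⌊(4 + 3)/2⌋ = 3; p/q = (3·5 + 4)/(3·1 + 1) = 19/4; p² − 23·q² = 361 − 368 = -7.
  k = 3: m = 3, d = 7, a = ⌊(4 + 3)/7⌋ = 1; p/q = (1·19 + 5)/(1·4 + 1) = 24/5; p² − 23·q² = 576 − 575 = 1.
  The first convergent with p² − 23·q² = 1 gives the fundamental solution (x₁, y₁) = (24, 5).
Step 2: Apply the recurrence (x_{n+1}, y_{n+1}) = (x₁x_n + 23y₁y_n, x₁y_n + y₁x_n) repeatedly.
  From (x_1, y_1) = (24, 5): x_2 = 24·24 + 23·5·5 = 1151; y_2 = 24·5 + 5·24 = 240.
  From (x_2, y_2) = (1151, 240): x_3 = 24·1151 + 23·5·240 = 55224; y_3 = 24·240 + 5·1151 = 11515.
  From (x_3, y_3) = (55224, 11515): x_4 = 24·55224 + 23·5·11515 = 2649601; y_4 = 24·11515 + 5·55224 = 552480.
  From (x_4, y_4) = (2649601, 552480): x_5 = 24·2649601 + 23·5·552480 = 127125624; y_5 = 24·552480 + 5·2649601 = 26507525.
  From (x_5, y_5) = (127125624, 26507525): x_6 = 24·127125624 + 23·5·26507525 = 6099380351; y_6 = 24·26507525 + 5·127125624 = 1271808720.
Step 3: Verify x_6² - 23·y_6² = 37202440666164883201 - 37202440666164883200 = 1 (should be 1). ✓

(x_1, y_1) = (24, 5); (x_6, y_6) = (6099380351, 1271808720).


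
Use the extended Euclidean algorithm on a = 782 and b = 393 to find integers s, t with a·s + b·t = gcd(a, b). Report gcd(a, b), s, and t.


Euclidean algorithm on (782, 393) — divide until remainder is 0:
  782 = 1 · 393 + 389
  393 = 1 · 389 + 4
  389 = 97 · 4 + 1
  4 = 4 · 1 + 0
gcd(782, 393) = 1.
Track Bezout coefficients alongside the remainders: start with r₀ = 782 = a·1 + b·0 (s = 1, t = 0) and r₁ = 393 = a·0 + b·1 (s = 0, t = 1); each new remainder r_{k+1} = r_{k-1} − q_k·r_k inherits s_{k+1} = s_{k-1} − q_k·s_k, t_{k+1} = t_{k-1} − q_k·t_k, so r_k = a·s_k + b·t_k at every step:
  q = 1: r = 389, s = 1 − 1·0 = 1, t = 0 − 1·1 = -1  (check: 782·1 + 393·(-1) = 389)
  q = 1: r = 4, s = 0 − 1·1 = -1, t = 1 − 1·(-1) = 2  (check: 782·(-1) + 393·2 = 4)
  q = 97: r = 1, s = 1 − 97·(-1) = 98, t = -1 − 97·2 = -195  (check: 782·98 + 393·(-195) = 1)
The row with r = 1 (the gcd) gives the Bezout coefficients s = 98, t = -195.
Result: 782 · (98) + 393 · (-195) = 1.

gcd(782, 393) = 1; s = 98, t = -195 (check: 782·98 + 393·(-195) = 1).


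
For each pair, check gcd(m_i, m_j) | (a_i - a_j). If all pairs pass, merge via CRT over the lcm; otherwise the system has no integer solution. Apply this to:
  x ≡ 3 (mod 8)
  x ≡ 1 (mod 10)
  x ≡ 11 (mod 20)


Moduli 8, 10, 20 are not pairwise coprime, so CRT works modulo lcm(m_i) when all pairwise compatibility conditions hold.
Pairwise compatibility: gcd(m_i, m_j) must divide a_i - a_j for every pair.
Merge one congruence at a time:
  Start: x ≡ 3 (mod 8).
  Combine with x ≡ 1 (mod 10): gcd(8, 10) = 2; 1 - 3 = -2, which IS divisible by 2, so compatible.
    Write x = 3 + 8·t and substitute into x ≡ 1 (mod 10): 8·t ≡ 1 − 3 = -2 (mod 10).
    Divide the congruence (and modulus) by g = 2: 4·t ≡ -1 (mod 5).
    Reduce coefficients mod 5: 4·t ≡ 4 (mod 5).
    The inverse of 4 mod 5 is 4 (since 4·4 = 16 = 3·5 + 1), so t ≡ 4·4 = 16 ≡ 1 (mod 5).
    Then x = 3 + 8·1 = 11, valid modulo lcm(8, 10) = 40: x ≡ 11 (mod 40).
  Combine with x ≡ 11 (mod 20): gcd(40, 20) = 20; 11 - 11 = 0, which IS divisible by 20, so compatible.
    Write x = 11 + 40·t and substitute into x ≡ 11 (mod 20): 40·t ≡ 11 − 11 = 0 (mod 20).
    Divide the congruence (and modulus) by g = 20: 2·t ≡ 0 (mod 1).
    Modulo 1 every t works; take t = 0.
    Then x = 11 + 40·0 = 11, valid modulo lcm(40, 20) = 40: x ≡ 11 (mod 40).
Verify: 11 mod 8 = 3, 11 mod 10 = 1, 11 mod 20 = 11.

x ≡ 11 (mod 40).


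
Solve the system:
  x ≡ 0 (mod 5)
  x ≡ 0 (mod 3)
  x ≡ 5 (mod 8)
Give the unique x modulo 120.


Moduli 5, 3, 8 are pairwise coprime; by CRT there is a unique solution modulo M = 5 · 3 · 8 = 120.
Solve pairwise, accumulating the modulus:
  Start with x ≡ 0 (mod 5).
  Combine with x ≡ 0 (mod 3): since gcd(5, 3) = 1, we get a unique residue mod 15.
    Write x = 0 + 5·t and substitute into x ≡ 0 (mod 3): 5·t ≡ 0 − 0 = 0 (mod 3).
    Reduce coefficients mod 3: 2·t ≡ 0 (mod 3).
    The inverse of 2 mod 3 is 2 (since 2·2 = 4 = 1·3 + 1), so t ≡ 2·0 = 0 ≡ 0 (mod 3).
    Then x = 0 + 5·0 = 0, valid modulo lcm(5, 3) = 15: x ≡ 0 (mod 15).
  Combine with x ≡ 5 (mod 8): since gcd(15, 8) = 1, we get a unique residue mod 120.
    Write x = 0 + 15·t and substitute into x ≡ 5 (mod 8): 15·t ≡ 5 − 0 = 5 (mod 8).
    Reduce coefficients mod 8: 7·t ≡ 5 (mod 8).
    The inverse of 7 mod 8 is 7 (since 7·7 = 49 = 6·8 + 1), so t ≡ 7·5 = 35 ≡ 3 (mod 8).
    Then x = 0 + 15·3 = 45, valid modulo lcm(15, 8) = 120: x ≡ 45 (mod 120).
Verify: 45 mod 5 = 0 ✓, 45 mod 3 = 0 ✓, 45 mod 8 = 5 ✓.

x ≡ 45 (mod 120).


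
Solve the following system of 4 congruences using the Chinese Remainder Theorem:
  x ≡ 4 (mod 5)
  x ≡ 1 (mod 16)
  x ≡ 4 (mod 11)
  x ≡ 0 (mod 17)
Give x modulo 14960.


Product of moduli M = 5 · 16 · 11 · 17 = 14960.
Merge one congruence at a time:
  Start: x ≡ 4 (mod 5).
  Combine with x ≡ 1 (mod 16); new modulus lcm = 80.
    Write x = 4 + 5·t and substitute into x ≡ 1 (mod 16): 5·t ≡ 1 − 4 = -3 (mod 16).
    Reduce coefficients mod 16: 5·t ≡ 13 (mod 16).
    The inverse of 5 mod 16 is 13 (since 5·13 = 65 = 4·16 + 1), so t ≡ 13·13 = 169 ≡ 9 (mod 16).
    Then x = 4 + 5·9 = 49, valid modulo lcm(5, 16) = 80: x ≡ 49 (mod 80).
  Combine with x ≡ 4 (mod 11); new modulus lcm = 880.
    Write x = 49 + 80·t and substitute into x ≡ 4 (mod 11): 80·t ≡ 4 − 49 = -45 (mod 11).
    Reduce coefficients mod 11: 3·t ≡ 10 (mod 11).
    The inverse of 3 mod 11 is 4 (since 3·4 = 12 = 1·11 + 1), so t ≡ 4·10 = 40 ≡ 7 (mod 11).
    Then x = 49 + 80·7 = 609, valid modulo lcm(80, 11) = 880: x ≡ 609 (mod 880).
  Combine with x ≡ 0 (mod 17); new modulus lcm = 14960.
    Write x = 609 + 880·t and substitute into x ≡ 0 (mod 17): 880·t ≡ 0 − 609 = -609 (mod 17).
    Reduce coefficients mod 17: 13·t ≡ 3 (mod 17).
    The inverse of 13 mod 17 is 4 (since 13·4 = 52 = 3·17 + 1), so t ≡ 4·3 = 12 ≡ 12 (mod 17).
    Then x = 609 + 880·12 = 11169, valid modulo lcm(880, 17) = 14960: x ≡ 11169 (mod 14960).
Verify against each original: 11169 mod 5 = 4, 11169 mod 16 = 1, 11169 mod 11 = 4, 11169 mod 17 = 0.

x ≡ 11169 (mod 14960).


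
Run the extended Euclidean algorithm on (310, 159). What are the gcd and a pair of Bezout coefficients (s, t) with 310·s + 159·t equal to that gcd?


Euclidean algorithm on (310, 159) — divide until remainder is 0:
  310 = 1 · 159 + 151
  159 = 1 · 151 + 8
  151 = 18 · 8 + 7
  8 = 1 · 7 + 1
  7 = 7 · 1 + 0
gcd(310, 159) = 1.
Track Bezout coefficients alongside the remainders: start with r₀ = 310 = a·1 + b·0 (s = 1, t = 0) and r₁ = 159 = a·0 + b·1 (s = 0, t = 1); each new remainder r_{k+1} = r_{k-1} − q_k·r_k inherits s_{k+1} = s_{k-1} − q_k·s_k, t_{k+1} = t_{k-1} − q_k·t_k, so r_k = a·s_k + b·t_k at every step:
  q = 1: r = 151, s = 1 − 1·0 = 1, t = 0 − 1·1 = -1  (check: 310·1 + 159·(-1) = 151)
  q = 1: r = 8, s = 0 − 1·1 = -1, t = 1 − 1·(-1) = 2  (check: 310·(-1) + 159·2 = 8)
  q = 18: r = 7, s = 1 − 18·(-1) = 19, t = -1 − 18·2 = -37  (check: 310·19 + 159·(-37) = 7)
  q = 1: r = 1, s = -1 − 1·19 = -20, t = 2 − 1·(-37) = 39  (check: 310·(-20) + 159·39 = 1)
The row with r = 1 (the gcd) gives the Bezout coefficients s = -20, t = 39.
Result: 310 · (-20) + 159 · (39) = 1.

gcd(310, 159) = 1; s = -20, t = 39 (check: 310·(-20) + 159·39 = 1).


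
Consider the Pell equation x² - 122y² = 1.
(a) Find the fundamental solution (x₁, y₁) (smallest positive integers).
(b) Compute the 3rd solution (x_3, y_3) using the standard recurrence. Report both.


Step 1: Find the fundamental solution (x₁, y₁) of x² - 122y² = 1.
  Expand √122 as a continued fraction. a₀ = ⌊√122⌋ = 11; iterate m_{k+1} = d_k·a_k − m_k, d_{k+1} = (122 − m_{k+1}²)/d_k, a_{k+1} = ⌊(a₀ + m_{k+1})/d_{k+1}⌋ (starting m₀ = 0, d₀ = 1), with convergents p_k = a_k·p_{k-1} + p_{k-2}, q_k = a_k·q_{k-1} + q_{k-2} (p₋₁ = 1, q₋₁ = 0):
  k = 0: a₀ = 11; p₀/q₀ = 11/1; p₀² − 122·q₀² = 121 − 122 = -1.
  k = 1: m = 11, d = 1, a = ⌊(11 + 11)/1⌋ = 22; p/q = (22·11 + 1)/(22·1 + 0) = 243/22; p² − 122·q² = 59049 − 59048 = 1.
  The first convergent with p² − 122·q² = 1 gives the fundamental solution (x₁, y₁) = (243, 22).
Step 2: Apply the recurrence (x_{n+1}, y_{n+1}) = (x₁x_n + 122y₁y_n, x₁y_n + y₁x_n) repeatedly.
  From (x_1, y_1) = (243, 22): x_2 = 243·243 + 122·22·22 = 118097; y_2 = 243·22 + 22·243 = 10692.
  From (x_2, y_2) = (118097, 10692): x_3 = 243·118097 + 122·22·10692 = 57394899; y_3 = 243·10692 + 22·118097 = 5196290.
Step 3: Verify x_3² - 122·y_3² = 3294174431220201 - 3294174431220200 = 1 (should be 1). ✓

(x_1, y_1) = (243, 22); (x_3, y_3) = (57394899, 5196290).


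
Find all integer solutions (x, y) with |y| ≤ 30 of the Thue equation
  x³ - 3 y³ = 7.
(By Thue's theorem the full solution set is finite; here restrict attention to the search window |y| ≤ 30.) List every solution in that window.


The equation is x³ - 3y³ = 7. For fixed y, x³ = 3·y³ + 7, so a solution requires the RHS to be a perfect cube.
Strategy: iterate y from -30 to 30, compute RHS = 3·y³ + 7, and check whether it is a (positive or negative) perfect cube.
Check small values of y:
  y = 0: RHS = 7 is not a perfect cube.
  y = 1: RHS = 10 is not a perfect cube.
  y = -1: RHS = 4 is not a perfect cube.
  y = 2: RHS = 31 is not a perfect cube.
  y = -2: RHS = -17 is not a perfect cube.
  y = 3: RHS = 88 is not a perfect cube.
  y = -3: RHS = -74 is not a perfect cube.
Continuing the search up to |y| = 30 finds no solutions either.
No (x, y) in the scanned range satisfies the equation.

No integer solutions with |y| ≤ 30.


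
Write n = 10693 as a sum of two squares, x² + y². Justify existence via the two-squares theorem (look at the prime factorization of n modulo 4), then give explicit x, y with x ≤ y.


Step 1: Factor n = 10693 = 17^2 · 37.
Step 2: Check the mod-4 condition on each prime factor: 17 ≡ 1 (mod 4), exponent 2; 37 ≡ 1 (mod 4), exponent 1.
All primes ≡ 3 (mod 4) appear to even exponent (or don't appear), so by the two-squares theorem n IS expressible as a sum of two squares.
Step 3: Build a representation. Here n = 17 · 17 · 37 is a product of primes ≡ 1 (mod 4). Each prime p ≡ 1 (mod 4) is itself a sum of two squares; find a² by testing p − a² for a perfect square:
  17: 17 − 1² = 16 = 4² ⇒ 17 = 1² + 4².
  37: 37 − 1² = 36 = 6² ⇒ 37 = 1² + 6².
  Combine using the Brahmagupta–Fibonacci identity (a² + b²)(c² + d²) = (ac − bd)² + (ad + bc)² = (ac + bd)² + (ad − bc)²:
  17 · 17 = 289: from (1² + 4²)(1² + 4²), take (1·1 − 4·4, 1·4 + 4·1) = (1 − 16, 4 + 4) = (-15, 8); dropping signs (only squares matter) gives (15, 8); check 15² + 8² = 225 + 64 = 289 ✓.
  289 · 37 = 10693: from (15² + 8²)(1² + 6²), take (15·1 − 8·6, 15·6 + 8·1) = (15 − 48, 90 + 8) = (-33, 98); dropping signs (only squares matter) gives (33, 98); check 33² + 98² = 1089 + 9604 = 10693 ✓.
Step 4: Order so x ≤ y and verify: 33² + 98² = 1089 + 9604 = 10693 = n. ✓

n = 10693 = 33² + 98² (one valid representation with x ≤ y).


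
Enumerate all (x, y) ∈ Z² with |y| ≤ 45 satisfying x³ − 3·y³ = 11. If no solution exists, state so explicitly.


The equation is x³ - 3y³ = 11. For fixed y, x³ = 3·y³ + 11, so a solution requires the RHS to be a perfect cube.
Strategy: iterate y from -45 to 45, compute RHS = 3·y³ + 11, and check whether it is a (positive or negative) perfect cube.
Check small values of y:
  y = 0: RHS = 11 is not a perfect cube.
  y = 1: RHS = 14 is not a perfect cube.
  y = -1: RHS = 8 = (2)³ ⇒ x = 2 works.
  y = 2: RHS = 35 is not a perfect cube.
  y = -2: RHS = -13 is not a perfect cube.
  y = 3: RHS = 92 is not a perfect cube.
  y = -3: RHS = -70 is not a perfect cube.
Continuing the search up to |y| = 45 finds no further solutions beyond those listed.
Collected solutions: (2, -1).

Solutions (with |y| ≤ 45): (2, -1).


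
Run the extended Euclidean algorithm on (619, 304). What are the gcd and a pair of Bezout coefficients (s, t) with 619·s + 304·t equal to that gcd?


Euclidean algorithm on (619, 304) — divide until remainder is 0:
  619 = 2 · 304 + 11
  304 = 27 · 11 + 7
  11 = 1 · 7 + 4
  7 = 1 · 4 + 3
  4 = 1 · 3 + 1
  3 = 3 · 1 + 0
gcd(619, 304) = 1.
Track Bezout coefficients alongside the remainders: start with r₀ = 619 = a·1 + b·0 (s = 1, t = 0) and r₁ = 304 = a·0 + b·1 (s = 0, t = 1); each new remainder r_{k+1} = r_{k-1} − q_k·r_k inherits s_{k+1} = s_{k-1} − q_k·s_k, t_{k+1} = t_{k-1} − q_k·t_k, so r_k = a·s_k + b·t_k at every step:
  q = 2: r = 11, s = 1 − 2·0 = 1, t = 0 − 2·1 = -2  (check: 619·1 + 304·(-2) = 11)
  q = 27: r = 7, s = 0 − 27·1 = -27, t = 1 − 27·(-2) = 55  (check: 619·(-27) + 304·55 = 7)
  q = 1: r = 4, s = 1 − 1·(-27) = 28, t = -2 − 1·55 = -57  (check: 619·28 + 304·(-57) = 4)
  q = 1: r = 3, s = -27 − 1·28 = -55, t = 55 − 1·(-57) = 112  (check: 619·(-55) + 304·112 = 3)
  q = 1: r = 1, s = 28 − 1·(-55) = 83, t = -57 − 1·112 = -169  (check: 619·83 + 304·(-169) = 1)
The row with r = 1 (the gcd) gives the Bezout coefficients s = 83, t = -169.
Result: 619 · (83) + 304 · (-169) = 1.

gcd(619, 304) = 1; s = 83, t = -169 (check: 619·83 + 304·(-169) = 1).


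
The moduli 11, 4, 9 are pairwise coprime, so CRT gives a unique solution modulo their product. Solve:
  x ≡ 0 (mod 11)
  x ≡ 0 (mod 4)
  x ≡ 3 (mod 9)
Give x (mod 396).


Moduli 11, 4, 9 are pairwise coprime; by CRT there is a unique solution modulo M = 11 · 4 · 9 = 396.
Solve pairwise, accumulating the modulus:
  Start with x ≡ 0 (mod 11).
  Combine with x ≡ 0 (mod 4): since gcd(11, 4) = 1, we get a unique residue mod 44.
    Write x = 0 + 11·t and substitute into x ≡ 0 (mod 4): 11·t ≡ 0 − 0 = 0 (mod 4).
    Reduce coefficients mod 4: 3·t ≡ 0 (mod 4).
    The inverse of 3 mod 4 is 3 (since 3·3 = 9 = 2·4 + 1), so t ≡ 3·0 = 0 ≡ 0 (mod 4).
    Then x = 0 + 11·0 = 0, valid modulo lcm(11, 4) = 44: x ≡ 0 (mod 44).
  Combine with x ≡ 3 (mod 9): since gcd(44, 9) = 1, we get a unique residue mod 396.
    Write x = 0 + 44·t and substitute into x ≡ 3 (mod 9): 44·t ≡ 3 − 0 = 3 (mod 9).
    Reduce coefficients mod 9: 8·t ≡ 3 (mod 9).
    The inverse of 8 mod 9 is 8 (since 8·8 = 64 = 7·9 + 1), so t ≡ 8·3 = 24 ≡ 6 (mod 9).
    Then x = 0 + 44·6 = 264, valid modulo lcm(44, 9) = 396: x ≡ 264 (mod 396).
Verify: 264 mod 11 = 0 ✓, 264 mod 4 = 0 ✓, 264 mod 9 = 3 ✓.

x ≡ 264 (mod 396).


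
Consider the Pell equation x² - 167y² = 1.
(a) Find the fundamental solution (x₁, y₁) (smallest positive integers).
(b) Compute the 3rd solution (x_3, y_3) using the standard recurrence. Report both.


Step 1: Find the fundamental solution (x₁, y₁) of x² - 167y² = 1.
  Expand √167 as a continued fraction. a₀ = ⌊√167⌋ = 12; iterate m_{k+1} = d_k·a_k − m_k, d_{k+1} = (167 − m_{k+1}²)/d_k, a_{k+1} = ⌊(a₀ + m_{k+1})/d_{k+1}⌋ (starting m₀ = 0, d₀ = 1), with convergents p_k = a_k·p_{k-1} + p_{k-2}, q_k = a_k·q_{k-1} + q_{k-2} (p₋₁ = 1, q₋₁ = 0):
  k = 0: a₀ = 12; p₀/q₀ = 12/1; p₀² − 167·q₀² = 144 − 167 = -23.
  k = 1: m = 12, d = 23, a = ⌊(12 + 12)/23⌋ = 1; p/q = (1·12 + 1)/(1·1 + 0) = 13/1; p² − 167·q² = 169 − 167 = 2.
  k = 2: m = 11, d = 2, a = ⌊(12 + 11)/2⌋ = 11; p/q = (11·13 + 12)/(11·1 + 1) = 155/12; p² − 167·q² = 24025 − 24048 = -23.
  k = 3: m = 11, d = 23, a = ⌊(12 + 11)/23⌋ = 1; p/q = (1·155 + 13)/(1·12 + 1) = 168/13; p² − 167·q² = 28224 − 28223 = 1.
  The first convergent with p² − 167·q² = 1 gives the fundamental solution (x₁, y₁) = (168, 13).
Step 2: Apply the recurrence (x_{n+1}, y_{n+1}) = (x₁x_n + 167y₁y_n, x₁y_n + y₁x_n) repeatedly.
  From (x_1, y_1) = (168, 13): x_2 = 168·168 + 167·13·13 = 56447; y_2 = 168·13 + 13·168 = 4368.
  From (x_2, y_2) = (56447, 4368): x_3 = 168·56447 + 167·13·4368 = 18966024; y_3 = 168·4368 + 13·56447 = 1467635.
Step 3: Verify x_3² - 167·y_3² = 359710066368576 - 359710066368575 = 1 (should be 1). ✓

(x_1, y_1) = (168, 13); (x_3, y_3) = (18966024, 1467635).


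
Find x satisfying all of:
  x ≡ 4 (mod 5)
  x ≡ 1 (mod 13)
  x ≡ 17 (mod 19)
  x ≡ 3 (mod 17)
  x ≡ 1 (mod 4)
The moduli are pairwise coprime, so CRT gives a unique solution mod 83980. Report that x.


Product of moduli M = 5 · 13 · 19 · 17 · 4 = 83980.
Merge one congruence at a time:
  Start: x ≡ 4 (mod 5).
  Combine with x ≡ 1 (mod 13); new modulus lcm = 65.
    Write x = 4 + 5·t and substitute into x ≡ 1 (mod 13): 5·t ≡ 1 − 4 = -3 (mod 13).
    Reduce coefficients mod 13: 5·t ≡ 10 (mod 13).
    The inverse of 5 mod 13 is 8 (since 5·8 = 40 = 3·13 + 1), so t ≡ 8·10 = 80 ≡ 2 (mod 13).
    Then x = 4 + 5·2 = 14, valid modulo lcm(5, 13) = 65: x ≡ 14 (mod 65).
  Combine with x ≡ 17 (mod 19); new modulus lcm = 1235.
    Write x = 14 + 65·t and substitute into x ≡ 17 (mod 19): 65·t ≡ 17 − 14 = 3 (mod 19).
    Reduce coefficients mod 19: 8·t ≡ 3 (mod 19).
    The inverse of 8 mod 19 is 12 (since 8·12 = 96 = 5·19 + 1), so t ≡ 12·3 = 36 ≡ 17 (mod 19).
    Then x = 14 + 65·17 = 1119, valid modulo lcm(65, 19) = 1235: x ≡ 1119 (mod 1235).
  Combine with x ≡ 3 (mod 17); new modulus lcm = 20995.
    Write x = 1119 + 1235·t and substitute into x ≡ 3 (mod 17): 1235·t ≡ 3 − 1119 = -1116 (mod 17).
    Reduce coefficients mod 17: 11·t ≡ 6 (mod 17).
    The inverse of 11 mod 17 is 14 (since 11·14 = 154 = 9·17 + 1), so t ≡ 14·6 = 84 ≡ 16 (mod 17).
    Then x = 1119 + 1235·16 = 20879, valid modulo lcm(1235, 17) = 20995: x ≡ 20879 (mod 20995).
  Combine with x ≡ 1 (mod 4); new modulus lcm = 83980.
    Write x = 20879 + 20995·t and substitute into x ≡ 1 (mod 4): 20995·t ≡ 1 − 20879 = -20878 (mod 4).
    Reduce coefficients mod 4: 3·t ≡ 2 (mod 4).
    The inverse of 3 mod 4 is 3 (since 3·3 = 9 = 2·4 + 1), so t ≡ 3·2 = 6 ≡ 2 (mod 4).
    Then x = 20879 + 20995·2 = 62869, valid modulo lcm(20995, 4) = 83980: x ≡ 62869 (mod 83980).
Verify against each original: 62869 mod 5 = 4, 62869 mod 13 = 1, 62869 mod 19 = 17, 62869 mod 17 = 3, 62869 mod 4 = 1.

x ≡ 62869 (mod 83980).


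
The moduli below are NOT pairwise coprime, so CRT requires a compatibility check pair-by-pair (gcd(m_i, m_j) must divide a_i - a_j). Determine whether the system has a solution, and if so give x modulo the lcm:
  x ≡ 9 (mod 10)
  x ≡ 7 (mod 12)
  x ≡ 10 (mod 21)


Moduli 10, 12, 21 are not pairwise coprime, so CRT works modulo lcm(m_i) when all pairwise compatibility conditions hold.
Pairwise compatibility: gcd(m_i, m_j) must divide a_i - a_j for every pair.
Merge one congruence at a time:
  Start: x ≡ 9 (mod 10).
  Combine with x ≡ 7 (mod 12): gcd(10, 12) = 2; 7 - 9 = -2, which IS divisible by 2, so compatible.
    Write x = 9 + 10·t and substitute into x ≡ 7 (mod 12): 10·t ≡ 7 − 9 = -2 (mod 12).
    Divide the congruence (and modulus) by g = 2: 5·t ≡ -1 (mod 6).
    Reduce coefficients mod 6: 5·t ≡ 5 (mod 6).
    The inverse of 5 mod 6 is 5 (since 5·5 = 25 = 4·6 + 1), so t ≡ 5·5 = 25 ≡ 1 (mod 6).
    Then x = 9 + 10·1 = 19, valid modulo lcm(10, 12) = 60: x ≡ 19 (mod 60).
  Combine with x ≡ 10 (mod 21): gcd(60, 21) = 3; 10 - 19 = -9, which IS divisible by 3, so compatible.
    Write x = 19 + 60·t and substitute into x ≡ 10 (mod 21): 60·t ≡ 10 − 19 = -9 (mod 21).
    Divide the congruence (and modulus) by g = 3: 20·t ≡ -3 (mod 7).
    Reduce coefficients mod 7: 6·t ≡ 4 (mod 7).
    The inverse of 6 mod 7 is 6 (since 6·6 = 36 = 5·7 + 1), so t ≡ 6·4 = 24 ≡ 3 (mod 7).
    Then x = 19 + 60·3 = 199, valid modulo lcm(60, 21) = 420: x ≡ 199 (mod 420).
Verify: 199 mod 10 = 9, 199 mod 12 = 7, 199 mod 21 = 10.

x ≡ 199 (mod 420).


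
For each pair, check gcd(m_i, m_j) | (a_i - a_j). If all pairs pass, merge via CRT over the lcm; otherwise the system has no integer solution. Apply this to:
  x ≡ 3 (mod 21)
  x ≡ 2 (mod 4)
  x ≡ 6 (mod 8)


Moduli 21, 4, 8 are not pairwise coprime, so CRT works modulo lcm(m_i) when all pairwise compatibility conditions hold.
Pairwise compatibility: gcd(m_i, m_j) must divide a_i - a_j for every pair.
Merge one congruence at a time:
  Start: x ≡ 3 (mod 21).
  Combine with x ≡ 2 (mod 4): gcd(21, 4) = 1; 2 - 3 = -1, which IS divisible by 1, so compatible.
    Write x = 3 + 21·t and substitute into x ≡ 2 (mod 4): 21·t ≡ 2 − 3 = -1 (mod 4).
    Reduce coefficients mod 4: 1·t ≡ 3 (mod 4).
    So t ≡ 3 (mod 4).
    Then x = 3 + 21·3 = 66, valid modulo lcm(21, 4) = 84: x ≡ 66 (mod 84).
  Combine with x ≡ 6 (mod 8): gcd(84, 8) = 4; 6 - 66 = -60, which IS divisible by 4, so compatible.
    Write x = 66 + 84·t and substitute into x ≡ 6 (mod 8): 84·t ≡ 6 − 66 = -60 (mod 8).
    Divide the congruence (and modulus) by g = 4: 21·t ≡ -15 (mod 2).
    Reduce coefficients mod 2: 1·t ≡ 1 (mod 2).
    So t ≡ 1 (mod 2).
    Then x = 66 + 84·1 = 150, valid modulo lcm(84, 8) = 168: x ≡ 150 (mod 168).
Verify: 150 mod 21 = 3, 150 mod 4 = 2, 150 mod 8 = 6.

x ≡ 150 (mod 168).


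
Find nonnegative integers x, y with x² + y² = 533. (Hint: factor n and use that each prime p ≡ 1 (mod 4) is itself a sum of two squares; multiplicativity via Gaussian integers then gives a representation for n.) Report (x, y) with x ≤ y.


Step 1: Factor n = 533 = 13 · 41.
Step 2: Check the mod-4 condition on each prime factor: 13 ≡ 1 (mod 4), exponent 1; 41 ≡ 1 (mod 4), exponent 1.
All primes ≡ 3 (mod 4) appear to even exponent (or don't appear), so by the two-squares theorem n IS expressible as a sum of two squares.
Step 3: Build a representation. Here n = 13 · 41 is a product of primes ≡ 1 (mod 4). Each prime p ≡ 1 (mod 4) is itself a sum of two squares; find a² by testing p − a² for a perfect square:
  13: 13 − 1² = 12, 13 − 2² = 9 = 3² ⇒ 13 = 2² + 3².
  41: 41 − 1² = 40, 41 − 2² = 37, 41 − 3² = 32, 41 − 4² = 25 = 5² ⇒ 41 = 4² + 5².
  Combine using the Brahmagupta–Fibonacci identity (a² + b²)(c² + d²) = (ac − bd)² + (ad + bc)² = (ac + bd)² + (ad − bc)²:
  13 · 41 = 533: from (2² + 3²)(4² + 5²), take (2·4 − 3·5, 2·5 + 3·4) = (8 − 15, 10 + 12) = (-7, 22); dropping signs (only squares matter) gives (7, 22); check 7² + 22² = 49 + 484 = 533 ✓.
Step 4: Order so x ≤ y and verify: 7² + 22² = 49 + 484 = 533 = n. ✓

n = 533 = 7² + 22² (one valid representation with x ≤ y).


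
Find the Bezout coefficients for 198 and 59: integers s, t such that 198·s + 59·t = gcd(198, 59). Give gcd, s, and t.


Euclidean algorithm on (198, 59) — divide until remainder is 0:
  198 = 3 · 59 + 21
  59 = 2 · 21 + 17
  21 = 1 · 17 + 4
  17 = 4 · 4 + 1
  4 = 4 · 1 + 0
gcd(198, 59) = 1.
Track Bezout coefficients alongside the remainders: start with r₀ = 198 = a·1 + b·0 (s = 1, t = 0) and r₁ = 59 = a·0 + b·1 (s = 0, t = 1); each new remainder r_{k+1} = r_{k-1} − q_k·r_k inherits s_{k+1} = s_{k-1} − q_k·s_k, t_{k+1} = t_{k-1} − q_k·t_k, so r_k = a·s_k + b·t_k at every step:
  q = 3: r = 21, s = 1 − 3·0 = 1, t = 0 − 3·1 = -3  (check: 198·1 + 59·(-3) = 21)
  q = 2: r = 17, s = 0 − 2·1 = -2, t = 1 − 2·(-3) = 7  (check: 198·(-2) + 59·7 = 17)
  q = 1: r = 4, s = 1 − 1·(-2) = 3, t = -3 − 1·7 = -10  (check: 198·3 + 59·(-10) = 4)
  q = 4: r = 1, s = -2 − 4·3 = -14, t = 7 − 4·(-10) = 47  (check: 198·(-14) + 59·47 = 1)
The row with r = 1 (the gcd) gives the Bezout coefficients s = -14, t = 47.
Result: 198 · (-14) + 59 · (47) = 1.

gcd(198, 59) = 1; s = -14, t = 47 (check: 198·(-14) + 59·47 = 1).
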